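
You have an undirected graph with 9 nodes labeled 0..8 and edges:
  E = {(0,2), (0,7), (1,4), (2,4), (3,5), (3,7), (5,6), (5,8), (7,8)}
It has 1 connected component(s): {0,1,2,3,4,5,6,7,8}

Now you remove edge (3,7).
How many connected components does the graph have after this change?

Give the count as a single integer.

Initial component count: 1
Remove (3,7): not a bridge. Count unchanged: 1.
  After removal, components: {0,1,2,3,4,5,6,7,8}
New component count: 1

Answer: 1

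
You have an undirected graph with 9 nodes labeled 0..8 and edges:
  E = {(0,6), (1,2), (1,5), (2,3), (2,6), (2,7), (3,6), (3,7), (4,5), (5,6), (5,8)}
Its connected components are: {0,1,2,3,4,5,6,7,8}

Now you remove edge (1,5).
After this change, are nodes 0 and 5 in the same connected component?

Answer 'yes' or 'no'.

Initial components: {0,1,2,3,4,5,6,7,8}
Removing edge (1,5): not a bridge — component count unchanged at 1.
New components: {0,1,2,3,4,5,6,7,8}
Are 0 and 5 in the same component? yes

Answer: yes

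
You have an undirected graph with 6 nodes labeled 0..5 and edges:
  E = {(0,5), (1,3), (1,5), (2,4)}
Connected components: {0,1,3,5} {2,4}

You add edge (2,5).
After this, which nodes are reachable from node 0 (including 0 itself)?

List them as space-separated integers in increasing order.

Before: nodes reachable from 0: {0,1,3,5}
Adding (2,5): merges 0's component with another. Reachability grows.
After: nodes reachable from 0: {0,1,2,3,4,5}

Answer: 0 1 2 3 4 5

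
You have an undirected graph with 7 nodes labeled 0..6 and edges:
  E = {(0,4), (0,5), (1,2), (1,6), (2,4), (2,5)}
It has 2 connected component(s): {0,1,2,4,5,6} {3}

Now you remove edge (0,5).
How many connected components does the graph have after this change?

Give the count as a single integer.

Answer: 2

Derivation:
Initial component count: 2
Remove (0,5): not a bridge. Count unchanged: 2.
  After removal, components: {0,1,2,4,5,6} {3}
New component count: 2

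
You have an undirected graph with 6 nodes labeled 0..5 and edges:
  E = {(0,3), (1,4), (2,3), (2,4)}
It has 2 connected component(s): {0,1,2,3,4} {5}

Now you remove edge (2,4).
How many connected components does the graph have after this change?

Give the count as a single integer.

Initial component count: 2
Remove (2,4): it was a bridge. Count increases: 2 -> 3.
  After removal, components: {0,2,3} {1,4} {5}
New component count: 3

Answer: 3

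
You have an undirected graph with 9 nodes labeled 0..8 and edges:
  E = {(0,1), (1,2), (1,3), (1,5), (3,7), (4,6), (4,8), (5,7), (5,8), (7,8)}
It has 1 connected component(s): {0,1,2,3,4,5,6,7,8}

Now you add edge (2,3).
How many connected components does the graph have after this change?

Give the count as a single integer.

Initial component count: 1
Add (2,3): endpoints already in same component. Count unchanged: 1.
New component count: 1

Answer: 1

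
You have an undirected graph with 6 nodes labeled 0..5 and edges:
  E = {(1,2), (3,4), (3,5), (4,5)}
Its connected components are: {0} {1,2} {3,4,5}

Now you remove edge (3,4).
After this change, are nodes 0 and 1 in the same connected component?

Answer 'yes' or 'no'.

Initial components: {0} {1,2} {3,4,5}
Removing edge (3,4): not a bridge — component count unchanged at 3.
New components: {0} {1,2} {3,4,5}
Are 0 and 1 in the same component? no

Answer: no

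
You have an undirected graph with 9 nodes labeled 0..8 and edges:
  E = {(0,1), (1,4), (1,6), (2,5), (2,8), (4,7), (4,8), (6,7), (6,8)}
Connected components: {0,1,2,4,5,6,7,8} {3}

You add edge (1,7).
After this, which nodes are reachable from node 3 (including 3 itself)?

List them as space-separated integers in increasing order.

Before: nodes reachable from 3: {3}
Adding (1,7): both endpoints already in same component. Reachability from 3 unchanged.
After: nodes reachable from 3: {3}

Answer: 3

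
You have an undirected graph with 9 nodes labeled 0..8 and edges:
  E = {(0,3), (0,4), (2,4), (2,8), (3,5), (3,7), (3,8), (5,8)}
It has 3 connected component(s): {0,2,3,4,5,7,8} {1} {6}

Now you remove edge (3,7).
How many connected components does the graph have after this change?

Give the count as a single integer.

Answer: 4

Derivation:
Initial component count: 3
Remove (3,7): it was a bridge. Count increases: 3 -> 4.
  After removal, components: {0,2,3,4,5,8} {1} {6} {7}
New component count: 4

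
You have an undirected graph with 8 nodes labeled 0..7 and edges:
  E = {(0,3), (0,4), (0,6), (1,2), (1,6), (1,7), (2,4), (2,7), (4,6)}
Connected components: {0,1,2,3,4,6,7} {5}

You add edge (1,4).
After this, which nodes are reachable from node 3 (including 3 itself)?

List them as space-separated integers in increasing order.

Before: nodes reachable from 3: {0,1,2,3,4,6,7}
Adding (1,4): both endpoints already in same component. Reachability from 3 unchanged.
After: nodes reachable from 3: {0,1,2,3,4,6,7}

Answer: 0 1 2 3 4 6 7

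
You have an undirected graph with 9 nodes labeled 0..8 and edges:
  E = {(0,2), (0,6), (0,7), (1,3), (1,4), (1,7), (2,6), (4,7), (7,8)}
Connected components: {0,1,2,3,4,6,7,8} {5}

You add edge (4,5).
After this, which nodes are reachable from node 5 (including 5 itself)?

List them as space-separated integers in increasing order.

Before: nodes reachable from 5: {5}
Adding (4,5): merges 5's component with another. Reachability grows.
After: nodes reachable from 5: {0,1,2,3,4,5,6,7,8}

Answer: 0 1 2 3 4 5 6 7 8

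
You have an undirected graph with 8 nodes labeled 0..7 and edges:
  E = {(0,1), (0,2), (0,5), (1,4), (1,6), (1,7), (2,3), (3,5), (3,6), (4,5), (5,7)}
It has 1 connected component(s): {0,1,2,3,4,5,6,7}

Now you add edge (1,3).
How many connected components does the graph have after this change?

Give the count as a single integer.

Answer: 1

Derivation:
Initial component count: 1
Add (1,3): endpoints already in same component. Count unchanged: 1.
New component count: 1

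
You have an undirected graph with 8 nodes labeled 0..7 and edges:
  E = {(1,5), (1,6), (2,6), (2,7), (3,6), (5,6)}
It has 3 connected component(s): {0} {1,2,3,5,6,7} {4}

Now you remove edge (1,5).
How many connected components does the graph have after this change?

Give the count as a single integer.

Answer: 3

Derivation:
Initial component count: 3
Remove (1,5): not a bridge. Count unchanged: 3.
  After removal, components: {0} {1,2,3,5,6,7} {4}
New component count: 3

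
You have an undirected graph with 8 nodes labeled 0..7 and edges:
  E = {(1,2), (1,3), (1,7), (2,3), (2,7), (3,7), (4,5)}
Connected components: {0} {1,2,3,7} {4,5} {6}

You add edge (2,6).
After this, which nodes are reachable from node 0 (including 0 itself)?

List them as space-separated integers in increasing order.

Before: nodes reachable from 0: {0}
Adding (2,6): merges two components, but neither contains 0. Reachability from 0 unchanged.
After: nodes reachable from 0: {0}

Answer: 0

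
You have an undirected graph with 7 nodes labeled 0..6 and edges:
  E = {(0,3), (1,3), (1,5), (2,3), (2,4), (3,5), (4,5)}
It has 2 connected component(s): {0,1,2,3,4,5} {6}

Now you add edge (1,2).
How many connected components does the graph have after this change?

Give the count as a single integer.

Initial component count: 2
Add (1,2): endpoints already in same component. Count unchanged: 2.
New component count: 2

Answer: 2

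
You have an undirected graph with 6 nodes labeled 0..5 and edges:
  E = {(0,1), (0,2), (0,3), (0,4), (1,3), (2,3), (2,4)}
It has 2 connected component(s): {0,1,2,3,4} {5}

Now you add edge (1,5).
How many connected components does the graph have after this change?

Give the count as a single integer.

Answer: 1

Derivation:
Initial component count: 2
Add (1,5): merges two components. Count decreases: 2 -> 1.
New component count: 1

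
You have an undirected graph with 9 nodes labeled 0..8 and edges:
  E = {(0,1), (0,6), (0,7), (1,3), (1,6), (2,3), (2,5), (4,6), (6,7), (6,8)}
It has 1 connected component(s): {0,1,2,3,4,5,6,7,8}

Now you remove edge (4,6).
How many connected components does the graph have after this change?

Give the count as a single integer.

Initial component count: 1
Remove (4,6): it was a bridge. Count increases: 1 -> 2.
  After removal, components: {0,1,2,3,5,6,7,8} {4}
New component count: 2

Answer: 2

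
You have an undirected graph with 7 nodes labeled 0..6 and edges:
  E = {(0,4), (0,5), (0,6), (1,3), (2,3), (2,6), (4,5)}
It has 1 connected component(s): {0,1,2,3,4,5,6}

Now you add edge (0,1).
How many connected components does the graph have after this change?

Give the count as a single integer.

Answer: 1

Derivation:
Initial component count: 1
Add (0,1): endpoints already in same component. Count unchanged: 1.
New component count: 1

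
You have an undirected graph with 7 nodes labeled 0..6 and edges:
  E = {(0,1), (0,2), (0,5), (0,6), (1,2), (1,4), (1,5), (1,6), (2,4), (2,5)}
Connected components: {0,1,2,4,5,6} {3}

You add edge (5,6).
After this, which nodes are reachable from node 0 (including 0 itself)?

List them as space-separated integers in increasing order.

Answer: 0 1 2 4 5 6

Derivation:
Before: nodes reachable from 0: {0,1,2,4,5,6}
Adding (5,6): both endpoints already in same component. Reachability from 0 unchanged.
After: nodes reachable from 0: {0,1,2,4,5,6}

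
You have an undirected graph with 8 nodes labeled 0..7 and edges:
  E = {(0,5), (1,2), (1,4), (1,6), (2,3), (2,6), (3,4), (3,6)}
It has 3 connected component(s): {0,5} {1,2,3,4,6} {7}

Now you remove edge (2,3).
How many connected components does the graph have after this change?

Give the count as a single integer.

Answer: 3

Derivation:
Initial component count: 3
Remove (2,3): not a bridge. Count unchanged: 3.
  After removal, components: {0,5} {1,2,3,4,6} {7}
New component count: 3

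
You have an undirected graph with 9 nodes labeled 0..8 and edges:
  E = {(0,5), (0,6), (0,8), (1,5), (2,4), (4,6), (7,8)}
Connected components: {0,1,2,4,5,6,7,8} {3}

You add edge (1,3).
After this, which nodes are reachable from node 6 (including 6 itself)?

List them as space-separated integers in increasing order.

Answer: 0 1 2 3 4 5 6 7 8

Derivation:
Before: nodes reachable from 6: {0,1,2,4,5,6,7,8}
Adding (1,3): merges 6's component with another. Reachability grows.
After: nodes reachable from 6: {0,1,2,3,4,5,6,7,8}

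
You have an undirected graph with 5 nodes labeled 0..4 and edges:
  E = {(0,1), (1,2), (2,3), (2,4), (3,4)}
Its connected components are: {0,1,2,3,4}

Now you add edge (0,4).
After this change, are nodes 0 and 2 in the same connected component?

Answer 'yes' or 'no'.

Initial components: {0,1,2,3,4}
Adding edge (0,4): both already in same component {0,1,2,3,4}. No change.
New components: {0,1,2,3,4}
Are 0 and 2 in the same component? yes

Answer: yes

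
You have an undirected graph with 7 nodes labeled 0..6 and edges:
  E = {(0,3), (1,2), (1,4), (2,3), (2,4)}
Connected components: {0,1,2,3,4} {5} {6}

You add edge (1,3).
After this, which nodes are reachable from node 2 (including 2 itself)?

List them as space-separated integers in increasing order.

Before: nodes reachable from 2: {0,1,2,3,4}
Adding (1,3): both endpoints already in same component. Reachability from 2 unchanged.
After: nodes reachable from 2: {0,1,2,3,4}

Answer: 0 1 2 3 4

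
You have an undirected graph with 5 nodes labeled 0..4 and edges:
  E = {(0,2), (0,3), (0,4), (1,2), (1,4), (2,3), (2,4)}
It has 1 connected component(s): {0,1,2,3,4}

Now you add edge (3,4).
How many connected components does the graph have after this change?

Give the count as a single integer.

Initial component count: 1
Add (3,4): endpoints already in same component. Count unchanged: 1.
New component count: 1

Answer: 1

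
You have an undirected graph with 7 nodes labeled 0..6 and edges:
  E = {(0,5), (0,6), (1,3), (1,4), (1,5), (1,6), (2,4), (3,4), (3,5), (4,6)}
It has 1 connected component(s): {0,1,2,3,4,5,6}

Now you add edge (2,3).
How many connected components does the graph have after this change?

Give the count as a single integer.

Initial component count: 1
Add (2,3): endpoints already in same component. Count unchanged: 1.
New component count: 1

Answer: 1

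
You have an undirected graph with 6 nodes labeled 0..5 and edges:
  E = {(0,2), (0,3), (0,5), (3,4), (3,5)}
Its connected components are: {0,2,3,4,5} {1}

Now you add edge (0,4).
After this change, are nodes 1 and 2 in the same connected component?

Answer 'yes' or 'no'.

Initial components: {0,2,3,4,5} {1}
Adding edge (0,4): both already in same component {0,2,3,4,5}. No change.
New components: {0,2,3,4,5} {1}
Are 1 and 2 in the same component? no

Answer: no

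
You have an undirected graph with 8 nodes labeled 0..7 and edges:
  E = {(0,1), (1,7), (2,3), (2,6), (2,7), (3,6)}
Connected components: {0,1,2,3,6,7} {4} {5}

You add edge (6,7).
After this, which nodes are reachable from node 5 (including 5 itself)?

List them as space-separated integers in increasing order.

Answer: 5

Derivation:
Before: nodes reachable from 5: {5}
Adding (6,7): both endpoints already in same component. Reachability from 5 unchanged.
After: nodes reachable from 5: {5}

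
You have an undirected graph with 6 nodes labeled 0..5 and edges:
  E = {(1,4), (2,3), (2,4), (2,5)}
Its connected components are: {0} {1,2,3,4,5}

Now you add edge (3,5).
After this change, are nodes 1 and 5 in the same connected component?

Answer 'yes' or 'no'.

Initial components: {0} {1,2,3,4,5}
Adding edge (3,5): both already in same component {1,2,3,4,5}. No change.
New components: {0} {1,2,3,4,5}
Are 1 and 5 in the same component? yes

Answer: yes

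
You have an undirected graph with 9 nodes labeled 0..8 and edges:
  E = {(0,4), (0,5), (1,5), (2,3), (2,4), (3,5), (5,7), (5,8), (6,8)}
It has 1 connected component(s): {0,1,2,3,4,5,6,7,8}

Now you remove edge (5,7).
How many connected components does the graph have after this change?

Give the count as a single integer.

Initial component count: 1
Remove (5,7): it was a bridge. Count increases: 1 -> 2.
  After removal, components: {0,1,2,3,4,5,6,8} {7}
New component count: 2

Answer: 2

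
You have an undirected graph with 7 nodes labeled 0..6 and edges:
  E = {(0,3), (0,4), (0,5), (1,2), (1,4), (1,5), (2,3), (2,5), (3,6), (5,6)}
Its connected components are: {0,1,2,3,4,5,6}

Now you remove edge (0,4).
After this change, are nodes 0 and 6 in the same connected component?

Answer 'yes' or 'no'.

Answer: yes

Derivation:
Initial components: {0,1,2,3,4,5,6}
Removing edge (0,4): not a bridge — component count unchanged at 1.
New components: {0,1,2,3,4,5,6}
Are 0 and 6 in the same component? yes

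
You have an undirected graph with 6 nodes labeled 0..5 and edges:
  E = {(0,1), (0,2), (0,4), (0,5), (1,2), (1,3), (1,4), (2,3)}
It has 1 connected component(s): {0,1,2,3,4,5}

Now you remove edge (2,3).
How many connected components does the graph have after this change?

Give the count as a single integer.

Answer: 1

Derivation:
Initial component count: 1
Remove (2,3): not a bridge. Count unchanged: 1.
  After removal, components: {0,1,2,3,4,5}
New component count: 1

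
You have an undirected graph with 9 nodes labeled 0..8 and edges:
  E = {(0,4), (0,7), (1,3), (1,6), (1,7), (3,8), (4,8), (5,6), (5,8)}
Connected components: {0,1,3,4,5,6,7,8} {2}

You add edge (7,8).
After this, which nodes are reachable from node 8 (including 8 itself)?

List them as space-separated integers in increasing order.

Before: nodes reachable from 8: {0,1,3,4,5,6,7,8}
Adding (7,8): both endpoints already in same component. Reachability from 8 unchanged.
After: nodes reachable from 8: {0,1,3,4,5,6,7,8}

Answer: 0 1 3 4 5 6 7 8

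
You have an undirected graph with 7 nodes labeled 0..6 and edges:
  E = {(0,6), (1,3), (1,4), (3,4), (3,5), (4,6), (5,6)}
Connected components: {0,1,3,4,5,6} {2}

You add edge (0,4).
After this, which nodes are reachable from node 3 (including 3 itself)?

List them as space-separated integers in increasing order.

Before: nodes reachable from 3: {0,1,3,4,5,6}
Adding (0,4): both endpoints already in same component. Reachability from 3 unchanged.
After: nodes reachable from 3: {0,1,3,4,5,6}

Answer: 0 1 3 4 5 6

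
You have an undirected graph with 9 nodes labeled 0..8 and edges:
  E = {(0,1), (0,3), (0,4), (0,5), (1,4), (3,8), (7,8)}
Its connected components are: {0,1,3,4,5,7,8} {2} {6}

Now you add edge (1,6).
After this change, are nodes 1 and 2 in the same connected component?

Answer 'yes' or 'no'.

Initial components: {0,1,3,4,5,7,8} {2} {6}
Adding edge (1,6): merges {0,1,3,4,5,7,8} and {6}.
New components: {0,1,3,4,5,6,7,8} {2}
Are 1 and 2 in the same component? no

Answer: no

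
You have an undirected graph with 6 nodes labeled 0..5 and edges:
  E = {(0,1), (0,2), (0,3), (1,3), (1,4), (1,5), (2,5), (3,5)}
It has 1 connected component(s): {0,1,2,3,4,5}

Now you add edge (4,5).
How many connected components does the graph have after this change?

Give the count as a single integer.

Answer: 1

Derivation:
Initial component count: 1
Add (4,5): endpoints already in same component. Count unchanged: 1.
New component count: 1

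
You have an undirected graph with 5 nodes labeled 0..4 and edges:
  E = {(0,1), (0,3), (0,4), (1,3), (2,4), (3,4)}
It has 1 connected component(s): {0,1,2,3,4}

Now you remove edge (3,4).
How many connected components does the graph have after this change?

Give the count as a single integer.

Initial component count: 1
Remove (3,4): not a bridge. Count unchanged: 1.
  After removal, components: {0,1,2,3,4}
New component count: 1

Answer: 1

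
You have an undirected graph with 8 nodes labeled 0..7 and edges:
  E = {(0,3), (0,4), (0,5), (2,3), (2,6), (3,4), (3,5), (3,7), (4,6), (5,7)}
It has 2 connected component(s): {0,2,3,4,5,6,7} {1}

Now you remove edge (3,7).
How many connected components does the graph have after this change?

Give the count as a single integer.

Initial component count: 2
Remove (3,7): not a bridge. Count unchanged: 2.
  After removal, components: {0,2,3,4,5,6,7} {1}
New component count: 2

Answer: 2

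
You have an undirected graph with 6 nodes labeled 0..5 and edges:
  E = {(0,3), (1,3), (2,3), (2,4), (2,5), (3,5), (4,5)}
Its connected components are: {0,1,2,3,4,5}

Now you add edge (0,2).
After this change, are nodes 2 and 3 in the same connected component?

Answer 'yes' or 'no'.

Answer: yes

Derivation:
Initial components: {0,1,2,3,4,5}
Adding edge (0,2): both already in same component {0,1,2,3,4,5}. No change.
New components: {0,1,2,3,4,5}
Are 2 and 3 in the same component? yes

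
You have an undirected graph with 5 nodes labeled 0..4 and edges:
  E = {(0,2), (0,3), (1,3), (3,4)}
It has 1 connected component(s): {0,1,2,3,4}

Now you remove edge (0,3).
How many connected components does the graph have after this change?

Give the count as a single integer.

Initial component count: 1
Remove (0,3): it was a bridge. Count increases: 1 -> 2.
  After removal, components: {0,2} {1,3,4}
New component count: 2

Answer: 2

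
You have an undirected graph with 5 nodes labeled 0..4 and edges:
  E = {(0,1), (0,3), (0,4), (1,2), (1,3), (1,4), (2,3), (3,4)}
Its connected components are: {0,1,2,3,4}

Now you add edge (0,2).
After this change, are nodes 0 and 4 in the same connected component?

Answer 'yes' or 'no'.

Initial components: {0,1,2,3,4}
Adding edge (0,2): both already in same component {0,1,2,3,4}. No change.
New components: {0,1,2,3,4}
Are 0 and 4 in the same component? yes

Answer: yes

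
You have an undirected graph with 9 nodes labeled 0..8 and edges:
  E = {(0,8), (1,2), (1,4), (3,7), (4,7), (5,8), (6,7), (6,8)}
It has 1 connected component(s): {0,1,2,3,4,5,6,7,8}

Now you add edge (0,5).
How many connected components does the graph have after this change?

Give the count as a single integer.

Initial component count: 1
Add (0,5): endpoints already in same component. Count unchanged: 1.
New component count: 1

Answer: 1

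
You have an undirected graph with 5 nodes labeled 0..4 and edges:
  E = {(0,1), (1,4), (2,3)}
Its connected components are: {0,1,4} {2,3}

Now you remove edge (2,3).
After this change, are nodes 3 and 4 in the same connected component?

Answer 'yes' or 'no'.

Answer: no

Derivation:
Initial components: {0,1,4} {2,3}
Removing edge (2,3): it was a bridge — component count 2 -> 3.
New components: {0,1,4} {2} {3}
Are 3 and 4 in the same component? no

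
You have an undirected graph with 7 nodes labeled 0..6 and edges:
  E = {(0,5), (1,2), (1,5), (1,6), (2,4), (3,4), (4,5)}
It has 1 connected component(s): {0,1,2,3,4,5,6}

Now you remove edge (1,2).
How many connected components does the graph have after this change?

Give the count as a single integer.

Answer: 1

Derivation:
Initial component count: 1
Remove (1,2): not a bridge. Count unchanged: 1.
  After removal, components: {0,1,2,3,4,5,6}
New component count: 1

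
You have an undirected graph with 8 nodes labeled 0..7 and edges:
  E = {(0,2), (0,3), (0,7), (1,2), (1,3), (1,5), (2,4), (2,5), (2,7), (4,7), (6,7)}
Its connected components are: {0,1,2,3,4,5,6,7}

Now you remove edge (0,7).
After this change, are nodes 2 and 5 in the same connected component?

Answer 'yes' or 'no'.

Initial components: {0,1,2,3,4,5,6,7}
Removing edge (0,7): not a bridge — component count unchanged at 1.
New components: {0,1,2,3,4,5,6,7}
Are 2 and 5 in the same component? yes

Answer: yes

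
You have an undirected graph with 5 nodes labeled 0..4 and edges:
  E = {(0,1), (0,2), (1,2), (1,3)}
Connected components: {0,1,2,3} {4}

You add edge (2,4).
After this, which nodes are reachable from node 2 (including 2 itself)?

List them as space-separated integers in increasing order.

Before: nodes reachable from 2: {0,1,2,3}
Adding (2,4): merges 2's component with another. Reachability grows.
After: nodes reachable from 2: {0,1,2,3,4}

Answer: 0 1 2 3 4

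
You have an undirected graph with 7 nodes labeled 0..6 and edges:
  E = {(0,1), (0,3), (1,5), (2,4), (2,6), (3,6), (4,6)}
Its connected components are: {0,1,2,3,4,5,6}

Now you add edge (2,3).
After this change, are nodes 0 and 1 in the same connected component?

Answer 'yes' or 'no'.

Initial components: {0,1,2,3,4,5,6}
Adding edge (2,3): both already in same component {0,1,2,3,4,5,6}. No change.
New components: {0,1,2,3,4,5,6}
Are 0 and 1 in the same component? yes

Answer: yes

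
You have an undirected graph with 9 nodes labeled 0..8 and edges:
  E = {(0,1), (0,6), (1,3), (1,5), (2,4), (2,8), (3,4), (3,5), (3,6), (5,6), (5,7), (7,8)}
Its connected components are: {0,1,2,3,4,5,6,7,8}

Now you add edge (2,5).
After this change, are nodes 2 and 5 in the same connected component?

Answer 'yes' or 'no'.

Initial components: {0,1,2,3,4,5,6,7,8}
Adding edge (2,5): both already in same component {0,1,2,3,4,5,6,7,8}. No change.
New components: {0,1,2,3,4,5,6,7,8}
Are 2 and 5 in the same component? yes

Answer: yes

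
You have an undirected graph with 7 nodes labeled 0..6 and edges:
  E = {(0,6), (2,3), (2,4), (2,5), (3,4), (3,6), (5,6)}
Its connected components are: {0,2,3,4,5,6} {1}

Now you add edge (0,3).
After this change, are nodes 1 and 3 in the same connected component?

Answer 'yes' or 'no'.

Initial components: {0,2,3,4,5,6} {1}
Adding edge (0,3): both already in same component {0,2,3,4,5,6}. No change.
New components: {0,2,3,4,5,6} {1}
Are 1 and 3 in the same component? no

Answer: no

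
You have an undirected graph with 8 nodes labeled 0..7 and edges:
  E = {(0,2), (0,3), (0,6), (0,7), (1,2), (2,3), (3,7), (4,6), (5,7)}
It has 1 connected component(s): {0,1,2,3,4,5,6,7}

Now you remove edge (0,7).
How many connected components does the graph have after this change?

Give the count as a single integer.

Initial component count: 1
Remove (0,7): not a bridge. Count unchanged: 1.
  After removal, components: {0,1,2,3,4,5,6,7}
New component count: 1

Answer: 1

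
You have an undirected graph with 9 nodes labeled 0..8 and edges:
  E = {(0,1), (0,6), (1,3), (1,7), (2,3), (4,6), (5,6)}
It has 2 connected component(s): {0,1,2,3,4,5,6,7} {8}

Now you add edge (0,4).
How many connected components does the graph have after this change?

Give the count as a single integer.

Answer: 2

Derivation:
Initial component count: 2
Add (0,4): endpoints already in same component. Count unchanged: 2.
New component count: 2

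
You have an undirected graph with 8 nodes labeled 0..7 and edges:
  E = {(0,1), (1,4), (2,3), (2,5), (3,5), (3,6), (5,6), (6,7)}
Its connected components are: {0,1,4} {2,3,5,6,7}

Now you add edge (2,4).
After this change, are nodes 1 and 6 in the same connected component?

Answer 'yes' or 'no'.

Initial components: {0,1,4} {2,3,5,6,7}
Adding edge (2,4): merges {2,3,5,6,7} and {0,1,4}.
New components: {0,1,2,3,4,5,6,7}
Are 1 and 6 in the same component? yes

Answer: yes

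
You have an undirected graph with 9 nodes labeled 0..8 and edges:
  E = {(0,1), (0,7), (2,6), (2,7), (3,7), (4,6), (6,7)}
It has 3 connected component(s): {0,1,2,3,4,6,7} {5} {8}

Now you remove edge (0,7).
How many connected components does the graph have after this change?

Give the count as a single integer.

Initial component count: 3
Remove (0,7): it was a bridge. Count increases: 3 -> 4.
  After removal, components: {0,1} {2,3,4,6,7} {5} {8}
New component count: 4

Answer: 4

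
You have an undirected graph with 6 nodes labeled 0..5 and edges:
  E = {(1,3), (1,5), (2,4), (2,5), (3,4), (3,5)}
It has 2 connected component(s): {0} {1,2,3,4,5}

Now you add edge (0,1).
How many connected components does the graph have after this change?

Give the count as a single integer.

Initial component count: 2
Add (0,1): merges two components. Count decreases: 2 -> 1.
New component count: 1

Answer: 1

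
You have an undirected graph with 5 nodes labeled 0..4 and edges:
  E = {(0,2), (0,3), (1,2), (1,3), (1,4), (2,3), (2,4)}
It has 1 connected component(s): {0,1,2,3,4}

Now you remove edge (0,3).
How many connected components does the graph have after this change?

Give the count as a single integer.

Answer: 1

Derivation:
Initial component count: 1
Remove (0,3): not a bridge. Count unchanged: 1.
  After removal, components: {0,1,2,3,4}
New component count: 1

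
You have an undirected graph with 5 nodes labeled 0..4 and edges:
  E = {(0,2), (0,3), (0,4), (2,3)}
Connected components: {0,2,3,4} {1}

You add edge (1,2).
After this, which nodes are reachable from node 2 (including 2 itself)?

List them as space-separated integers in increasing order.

Answer: 0 1 2 3 4

Derivation:
Before: nodes reachable from 2: {0,2,3,4}
Adding (1,2): merges 2's component with another. Reachability grows.
After: nodes reachable from 2: {0,1,2,3,4}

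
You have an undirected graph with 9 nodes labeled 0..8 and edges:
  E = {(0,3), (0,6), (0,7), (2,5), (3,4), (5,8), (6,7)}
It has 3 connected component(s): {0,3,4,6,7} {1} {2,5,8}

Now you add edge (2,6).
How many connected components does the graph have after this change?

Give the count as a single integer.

Initial component count: 3
Add (2,6): merges two components. Count decreases: 3 -> 2.
New component count: 2

Answer: 2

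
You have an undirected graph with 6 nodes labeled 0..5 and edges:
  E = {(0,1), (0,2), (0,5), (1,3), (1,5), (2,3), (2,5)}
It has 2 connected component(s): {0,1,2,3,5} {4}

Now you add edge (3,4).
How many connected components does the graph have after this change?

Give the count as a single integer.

Initial component count: 2
Add (3,4): merges two components. Count decreases: 2 -> 1.
New component count: 1

Answer: 1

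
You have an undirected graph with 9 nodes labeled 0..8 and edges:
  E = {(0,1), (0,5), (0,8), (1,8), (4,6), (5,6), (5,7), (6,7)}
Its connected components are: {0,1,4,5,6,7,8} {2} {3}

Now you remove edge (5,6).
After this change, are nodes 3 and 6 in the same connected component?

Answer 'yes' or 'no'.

Initial components: {0,1,4,5,6,7,8} {2} {3}
Removing edge (5,6): not a bridge — component count unchanged at 3.
New components: {0,1,4,5,6,7,8} {2} {3}
Are 3 and 6 in the same component? no

Answer: no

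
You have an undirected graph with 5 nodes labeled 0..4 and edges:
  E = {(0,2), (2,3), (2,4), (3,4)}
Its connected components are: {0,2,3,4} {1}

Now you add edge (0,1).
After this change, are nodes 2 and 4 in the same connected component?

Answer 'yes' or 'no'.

Answer: yes

Derivation:
Initial components: {0,2,3,4} {1}
Adding edge (0,1): merges {0,2,3,4} and {1}.
New components: {0,1,2,3,4}
Are 2 and 4 in the same component? yes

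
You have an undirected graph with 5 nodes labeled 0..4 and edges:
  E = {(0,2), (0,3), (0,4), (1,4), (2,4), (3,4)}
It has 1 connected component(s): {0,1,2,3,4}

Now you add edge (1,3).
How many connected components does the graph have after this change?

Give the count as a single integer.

Initial component count: 1
Add (1,3): endpoints already in same component. Count unchanged: 1.
New component count: 1

Answer: 1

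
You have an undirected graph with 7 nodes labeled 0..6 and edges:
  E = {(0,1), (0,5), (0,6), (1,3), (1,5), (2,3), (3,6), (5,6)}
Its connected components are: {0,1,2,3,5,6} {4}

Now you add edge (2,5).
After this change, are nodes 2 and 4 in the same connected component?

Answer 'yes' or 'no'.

Answer: no

Derivation:
Initial components: {0,1,2,3,5,6} {4}
Adding edge (2,5): both already in same component {0,1,2,3,5,6}. No change.
New components: {0,1,2,3,5,6} {4}
Are 2 and 4 in the same component? no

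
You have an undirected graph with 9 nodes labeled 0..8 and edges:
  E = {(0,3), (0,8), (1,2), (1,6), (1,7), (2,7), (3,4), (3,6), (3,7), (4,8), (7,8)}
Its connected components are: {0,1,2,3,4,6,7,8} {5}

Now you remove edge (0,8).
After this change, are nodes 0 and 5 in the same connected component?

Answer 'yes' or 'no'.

Answer: no

Derivation:
Initial components: {0,1,2,3,4,6,7,8} {5}
Removing edge (0,8): not a bridge — component count unchanged at 2.
New components: {0,1,2,3,4,6,7,8} {5}
Are 0 and 5 in the same component? no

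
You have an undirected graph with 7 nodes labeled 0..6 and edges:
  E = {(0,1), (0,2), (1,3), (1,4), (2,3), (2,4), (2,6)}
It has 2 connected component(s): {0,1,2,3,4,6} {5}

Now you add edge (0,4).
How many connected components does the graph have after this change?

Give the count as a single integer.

Answer: 2

Derivation:
Initial component count: 2
Add (0,4): endpoints already in same component. Count unchanged: 2.
New component count: 2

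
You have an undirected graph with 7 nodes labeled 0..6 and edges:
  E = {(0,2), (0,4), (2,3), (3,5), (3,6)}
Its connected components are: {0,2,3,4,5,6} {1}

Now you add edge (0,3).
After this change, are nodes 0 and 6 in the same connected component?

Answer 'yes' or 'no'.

Initial components: {0,2,3,4,5,6} {1}
Adding edge (0,3): both already in same component {0,2,3,4,5,6}. No change.
New components: {0,2,3,4,5,6} {1}
Are 0 and 6 in the same component? yes

Answer: yes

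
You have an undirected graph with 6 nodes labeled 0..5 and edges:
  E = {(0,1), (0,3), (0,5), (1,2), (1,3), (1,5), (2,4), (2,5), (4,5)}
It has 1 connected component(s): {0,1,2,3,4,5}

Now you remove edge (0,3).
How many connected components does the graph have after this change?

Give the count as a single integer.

Initial component count: 1
Remove (0,3): not a bridge. Count unchanged: 1.
  After removal, components: {0,1,2,3,4,5}
New component count: 1

Answer: 1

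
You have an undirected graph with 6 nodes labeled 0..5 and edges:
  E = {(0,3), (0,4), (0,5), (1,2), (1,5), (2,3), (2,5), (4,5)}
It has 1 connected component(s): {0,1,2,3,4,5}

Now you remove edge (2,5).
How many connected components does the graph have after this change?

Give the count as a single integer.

Initial component count: 1
Remove (2,5): not a bridge. Count unchanged: 1.
  After removal, components: {0,1,2,3,4,5}
New component count: 1

Answer: 1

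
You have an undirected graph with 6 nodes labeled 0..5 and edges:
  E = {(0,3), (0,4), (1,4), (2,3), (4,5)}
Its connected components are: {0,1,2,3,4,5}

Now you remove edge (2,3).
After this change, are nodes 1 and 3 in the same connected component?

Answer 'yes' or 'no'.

Initial components: {0,1,2,3,4,5}
Removing edge (2,3): it was a bridge — component count 1 -> 2.
New components: {0,1,3,4,5} {2}
Are 1 and 3 in the same component? yes

Answer: yes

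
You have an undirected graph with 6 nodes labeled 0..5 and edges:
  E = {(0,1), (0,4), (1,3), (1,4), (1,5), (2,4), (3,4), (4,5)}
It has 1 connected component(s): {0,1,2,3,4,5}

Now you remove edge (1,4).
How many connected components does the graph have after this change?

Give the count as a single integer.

Initial component count: 1
Remove (1,4): not a bridge. Count unchanged: 1.
  After removal, components: {0,1,2,3,4,5}
New component count: 1

Answer: 1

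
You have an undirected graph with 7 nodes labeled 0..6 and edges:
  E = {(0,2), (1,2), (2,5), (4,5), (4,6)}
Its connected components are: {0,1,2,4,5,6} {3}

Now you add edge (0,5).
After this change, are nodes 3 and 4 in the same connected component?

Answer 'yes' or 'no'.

Initial components: {0,1,2,4,5,6} {3}
Adding edge (0,5): both already in same component {0,1,2,4,5,6}. No change.
New components: {0,1,2,4,5,6} {3}
Are 3 and 4 in the same component? no

Answer: no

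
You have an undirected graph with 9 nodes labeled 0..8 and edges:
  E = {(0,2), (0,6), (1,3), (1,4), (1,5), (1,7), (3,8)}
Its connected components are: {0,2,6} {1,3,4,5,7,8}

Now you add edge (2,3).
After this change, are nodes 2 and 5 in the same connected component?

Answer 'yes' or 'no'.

Answer: yes

Derivation:
Initial components: {0,2,6} {1,3,4,5,7,8}
Adding edge (2,3): merges {0,2,6} and {1,3,4,5,7,8}.
New components: {0,1,2,3,4,5,6,7,8}
Are 2 and 5 in the same component? yes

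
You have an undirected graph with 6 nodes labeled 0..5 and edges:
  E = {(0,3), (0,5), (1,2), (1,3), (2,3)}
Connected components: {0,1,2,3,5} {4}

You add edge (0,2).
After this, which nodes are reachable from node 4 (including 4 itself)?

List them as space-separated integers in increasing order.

Before: nodes reachable from 4: {4}
Adding (0,2): both endpoints already in same component. Reachability from 4 unchanged.
After: nodes reachable from 4: {4}

Answer: 4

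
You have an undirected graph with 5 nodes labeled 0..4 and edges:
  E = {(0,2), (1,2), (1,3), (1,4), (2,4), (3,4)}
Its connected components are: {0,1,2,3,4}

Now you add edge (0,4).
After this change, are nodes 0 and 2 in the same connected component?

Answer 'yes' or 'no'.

Initial components: {0,1,2,3,4}
Adding edge (0,4): both already in same component {0,1,2,3,4}. No change.
New components: {0,1,2,3,4}
Are 0 and 2 in the same component? yes

Answer: yes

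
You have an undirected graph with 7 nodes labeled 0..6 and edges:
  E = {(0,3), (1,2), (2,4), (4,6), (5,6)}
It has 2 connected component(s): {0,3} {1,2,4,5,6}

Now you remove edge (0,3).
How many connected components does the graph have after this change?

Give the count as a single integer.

Initial component count: 2
Remove (0,3): it was a bridge. Count increases: 2 -> 3.
  After removal, components: {0} {1,2,4,5,6} {3}
New component count: 3

Answer: 3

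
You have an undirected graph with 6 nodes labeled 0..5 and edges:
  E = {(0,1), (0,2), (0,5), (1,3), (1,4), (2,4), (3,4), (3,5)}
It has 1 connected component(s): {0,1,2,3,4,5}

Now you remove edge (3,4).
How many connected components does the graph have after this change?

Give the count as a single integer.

Initial component count: 1
Remove (3,4): not a bridge. Count unchanged: 1.
  After removal, components: {0,1,2,3,4,5}
New component count: 1

Answer: 1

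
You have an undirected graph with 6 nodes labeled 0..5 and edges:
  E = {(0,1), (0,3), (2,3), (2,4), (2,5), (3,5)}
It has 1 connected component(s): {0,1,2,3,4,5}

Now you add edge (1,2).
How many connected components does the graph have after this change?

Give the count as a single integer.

Initial component count: 1
Add (1,2): endpoints already in same component. Count unchanged: 1.
New component count: 1

Answer: 1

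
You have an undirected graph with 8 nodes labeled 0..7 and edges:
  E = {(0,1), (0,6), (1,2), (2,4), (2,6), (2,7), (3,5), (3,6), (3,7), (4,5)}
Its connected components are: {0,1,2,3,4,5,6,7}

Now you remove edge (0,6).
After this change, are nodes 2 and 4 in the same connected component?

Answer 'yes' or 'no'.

Answer: yes

Derivation:
Initial components: {0,1,2,3,4,5,6,7}
Removing edge (0,6): not a bridge — component count unchanged at 1.
New components: {0,1,2,3,4,5,6,7}
Are 2 and 4 in the same component? yes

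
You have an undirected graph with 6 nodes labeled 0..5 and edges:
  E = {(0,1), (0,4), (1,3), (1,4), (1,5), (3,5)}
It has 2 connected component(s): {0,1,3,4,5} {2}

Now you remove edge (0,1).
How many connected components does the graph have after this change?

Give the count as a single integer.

Answer: 2

Derivation:
Initial component count: 2
Remove (0,1): not a bridge. Count unchanged: 2.
  After removal, components: {0,1,3,4,5} {2}
New component count: 2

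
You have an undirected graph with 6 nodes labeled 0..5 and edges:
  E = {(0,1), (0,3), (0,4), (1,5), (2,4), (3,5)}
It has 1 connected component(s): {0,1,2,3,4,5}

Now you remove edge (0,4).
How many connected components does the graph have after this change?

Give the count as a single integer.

Initial component count: 1
Remove (0,4): it was a bridge. Count increases: 1 -> 2.
  After removal, components: {0,1,3,5} {2,4}
New component count: 2

Answer: 2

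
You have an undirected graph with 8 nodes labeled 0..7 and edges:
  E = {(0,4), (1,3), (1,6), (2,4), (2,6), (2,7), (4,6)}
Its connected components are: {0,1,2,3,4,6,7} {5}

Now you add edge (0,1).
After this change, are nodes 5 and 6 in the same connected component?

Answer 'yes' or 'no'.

Initial components: {0,1,2,3,4,6,7} {5}
Adding edge (0,1): both already in same component {0,1,2,3,4,6,7}. No change.
New components: {0,1,2,3,4,6,7} {5}
Are 5 and 6 in the same component? no

Answer: no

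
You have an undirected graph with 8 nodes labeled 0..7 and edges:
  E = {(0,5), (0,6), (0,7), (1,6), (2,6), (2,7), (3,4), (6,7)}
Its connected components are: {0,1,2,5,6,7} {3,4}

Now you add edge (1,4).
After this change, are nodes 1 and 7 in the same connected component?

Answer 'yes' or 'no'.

Initial components: {0,1,2,5,6,7} {3,4}
Adding edge (1,4): merges {0,1,2,5,6,7} and {3,4}.
New components: {0,1,2,3,4,5,6,7}
Are 1 and 7 in the same component? yes

Answer: yes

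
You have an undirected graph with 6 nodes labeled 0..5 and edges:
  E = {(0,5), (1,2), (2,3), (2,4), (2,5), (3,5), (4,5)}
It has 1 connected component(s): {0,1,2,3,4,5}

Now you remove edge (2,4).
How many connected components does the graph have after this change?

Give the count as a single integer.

Answer: 1

Derivation:
Initial component count: 1
Remove (2,4): not a bridge. Count unchanged: 1.
  After removal, components: {0,1,2,3,4,5}
New component count: 1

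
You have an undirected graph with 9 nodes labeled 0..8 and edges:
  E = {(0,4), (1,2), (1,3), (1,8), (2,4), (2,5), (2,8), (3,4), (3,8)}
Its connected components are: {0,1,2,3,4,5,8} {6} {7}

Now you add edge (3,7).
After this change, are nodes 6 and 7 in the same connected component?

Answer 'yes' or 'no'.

Initial components: {0,1,2,3,4,5,8} {6} {7}
Adding edge (3,7): merges {0,1,2,3,4,5,8} and {7}.
New components: {0,1,2,3,4,5,7,8} {6}
Are 6 and 7 in the same component? no

Answer: no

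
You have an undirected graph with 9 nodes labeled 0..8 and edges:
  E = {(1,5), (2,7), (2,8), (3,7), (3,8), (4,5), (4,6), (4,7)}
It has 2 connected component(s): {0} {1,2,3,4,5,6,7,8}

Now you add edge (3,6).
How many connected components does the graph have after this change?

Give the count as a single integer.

Initial component count: 2
Add (3,6): endpoints already in same component. Count unchanged: 2.
New component count: 2

Answer: 2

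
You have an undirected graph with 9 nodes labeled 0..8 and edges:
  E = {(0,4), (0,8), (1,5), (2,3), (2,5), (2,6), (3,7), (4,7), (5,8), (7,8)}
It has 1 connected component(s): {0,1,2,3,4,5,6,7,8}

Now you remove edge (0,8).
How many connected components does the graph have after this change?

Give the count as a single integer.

Answer: 1

Derivation:
Initial component count: 1
Remove (0,8): not a bridge. Count unchanged: 1.
  After removal, components: {0,1,2,3,4,5,6,7,8}
New component count: 1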